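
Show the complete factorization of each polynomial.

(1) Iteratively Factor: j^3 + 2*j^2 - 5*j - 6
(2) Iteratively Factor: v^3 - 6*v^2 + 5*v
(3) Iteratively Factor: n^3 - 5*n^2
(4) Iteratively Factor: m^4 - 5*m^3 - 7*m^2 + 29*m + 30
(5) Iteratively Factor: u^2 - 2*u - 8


(1) = (j - 2)*(j^2 + 4*j + 3) = (j - 2)*(j + 1)*(j + 3)
(2) = (v - 1)*(v^2 - 5*v) = v*(v - 1)*(v - 5)
(3) = (n)*(n^2 - 5*n) = n^2*(n - 5)
(4) = (m - 3)*(m^3 - 2*m^2 - 13*m - 10) = (m - 3)*(m + 2)*(m^2 - 4*m - 5) = (m - 3)*(m + 1)*(m + 2)*(m - 5)
(5) = (u + 2)*(u - 4)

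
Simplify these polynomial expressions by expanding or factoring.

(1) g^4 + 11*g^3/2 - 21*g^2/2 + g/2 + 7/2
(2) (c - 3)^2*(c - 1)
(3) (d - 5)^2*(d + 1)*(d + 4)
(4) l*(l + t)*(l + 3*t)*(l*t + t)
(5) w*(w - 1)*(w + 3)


(1) = (g - 1)^2*(g + 1/2)*(g + 7)
(2) = c^3 - 7*c^2 + 15*c - 9
(3) = d^4 - 5*d^3 - 21*d^2 + 85*d + 100
(4) = l^4*t + 4*l^3*t^2 + l^3*t + 3*l^2*t^3 + 4*l^2*t^2 + 3*l*t^3
(5) = w^3 + 2*w^2 - 3*w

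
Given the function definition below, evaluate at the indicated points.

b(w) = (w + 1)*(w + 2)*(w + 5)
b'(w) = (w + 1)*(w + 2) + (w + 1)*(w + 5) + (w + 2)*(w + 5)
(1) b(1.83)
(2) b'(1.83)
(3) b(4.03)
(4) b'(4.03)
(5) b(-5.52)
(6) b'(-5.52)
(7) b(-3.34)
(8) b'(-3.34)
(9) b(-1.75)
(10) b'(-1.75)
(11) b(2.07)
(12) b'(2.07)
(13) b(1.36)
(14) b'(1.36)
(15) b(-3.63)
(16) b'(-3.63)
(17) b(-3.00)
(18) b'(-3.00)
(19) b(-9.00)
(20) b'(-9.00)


(1) = 74.03
(2) = 56.33
(3) = 273.89
(4) = 130.20
(5) = -8.27
(6) = 20.09
(7) = 5.21
(8) = -2.97
(9) = -0.61
(10) = -1.81
(11) = 88.34
(12) = 62.97
(13) = 50.43
(14) = 44.31
(15) = 5.87
(16) = -1.55
(17) = 4.00
(18) = -4.00
(19) = -224.00
(20) = 116.00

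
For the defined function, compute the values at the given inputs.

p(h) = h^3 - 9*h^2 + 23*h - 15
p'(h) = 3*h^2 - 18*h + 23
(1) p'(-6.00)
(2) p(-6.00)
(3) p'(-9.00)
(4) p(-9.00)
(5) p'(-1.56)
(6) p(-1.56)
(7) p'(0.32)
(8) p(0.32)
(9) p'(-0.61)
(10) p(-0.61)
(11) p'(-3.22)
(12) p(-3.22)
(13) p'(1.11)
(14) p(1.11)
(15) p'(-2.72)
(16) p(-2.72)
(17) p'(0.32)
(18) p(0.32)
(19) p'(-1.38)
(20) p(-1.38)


(1) = 239.00
(2) = -693.00
(3) = 428.00
(4) = -1680.00
(5) = 58.38
(6) = -76.58
(7) = 17.55
(8) = -8.53
(9) = 35.10
(10) = -32.61
(11) = 112.07
(12) = -215.76
(13) = 6.72
(14) = 0.81
(15) = 94.16
(16) = -164.27
(17) = 17.55
(18) = -8.53
(19) = 53.55
(20) = -66.51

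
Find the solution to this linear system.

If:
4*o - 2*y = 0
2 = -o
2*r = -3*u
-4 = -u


Then:
o = -2
r = -6
u = 4
y = -4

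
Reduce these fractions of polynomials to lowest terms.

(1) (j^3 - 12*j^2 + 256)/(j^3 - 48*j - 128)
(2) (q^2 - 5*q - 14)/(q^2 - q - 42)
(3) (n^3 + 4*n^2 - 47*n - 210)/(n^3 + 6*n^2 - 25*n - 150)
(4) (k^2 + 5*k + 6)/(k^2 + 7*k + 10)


(1) = (j - 8)/(j + 4)
(2) = (q + 2)/(q + 6)
(3) = (n - 7)/(n - 5)
(4) = (k + 3)/(k + 5)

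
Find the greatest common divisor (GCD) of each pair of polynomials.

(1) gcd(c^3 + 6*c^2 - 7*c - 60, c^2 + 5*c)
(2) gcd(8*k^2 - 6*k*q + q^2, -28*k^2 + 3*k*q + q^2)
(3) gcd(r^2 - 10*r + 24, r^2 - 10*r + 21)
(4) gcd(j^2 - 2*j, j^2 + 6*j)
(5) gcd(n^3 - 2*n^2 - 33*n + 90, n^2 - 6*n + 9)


(1) = c + 5
(2) = gcd((-4*k + q)*(-2*k + q), (-4*k + q)*(7*k + q)) = -4*k + q
(3) = 1
(4) = j
(5) = gcd((n - 5)*(n - 3)*(n + 6), (n - 3)^2) = n - 3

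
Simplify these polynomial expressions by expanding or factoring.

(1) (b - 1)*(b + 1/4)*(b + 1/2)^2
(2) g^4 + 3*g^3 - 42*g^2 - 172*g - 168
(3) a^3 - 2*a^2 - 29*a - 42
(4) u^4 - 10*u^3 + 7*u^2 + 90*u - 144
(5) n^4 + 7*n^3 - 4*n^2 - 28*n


(1) = b^4 + b^3/4 - 3*b^2/4 - 7*b/16 - 1/16
(2) = (g - 7)*(g + 2)^2*(g + 6)
(3) = (a - 7)*(a + 2)*(a + 3)
(4) = (u - 8)*(u - 3)*(u - 2)*(u + 3)
(5) = n*(n - 2)*(n + 2)*(n + 7)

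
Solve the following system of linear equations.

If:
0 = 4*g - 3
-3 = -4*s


Then:
g = 3/4
s = 3/4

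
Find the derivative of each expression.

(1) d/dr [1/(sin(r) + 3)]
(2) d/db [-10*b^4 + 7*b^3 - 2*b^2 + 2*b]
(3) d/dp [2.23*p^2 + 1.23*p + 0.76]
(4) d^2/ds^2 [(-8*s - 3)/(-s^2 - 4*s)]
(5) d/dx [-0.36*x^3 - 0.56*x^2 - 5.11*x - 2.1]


(1) = -cos(r)/(sin(r) + 3)^2
(2) = -40*b^3 + 21*b^2 - 4*b + 2
(3) = 4.46*p + 1.23
(4) = 2*(8*s^3 + 9*s^2 + 36*s + 48)/(s^3*(s^3 + 12*s^2 + 48*s + 64))
(5) = -1.08*x^2 - 1.12*x - 5.11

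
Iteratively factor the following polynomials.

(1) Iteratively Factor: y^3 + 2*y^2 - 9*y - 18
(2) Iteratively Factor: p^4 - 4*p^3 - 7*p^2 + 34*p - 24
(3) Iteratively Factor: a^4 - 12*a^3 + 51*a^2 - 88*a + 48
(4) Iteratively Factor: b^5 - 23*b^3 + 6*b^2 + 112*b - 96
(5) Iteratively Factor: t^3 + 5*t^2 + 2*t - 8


(1) = (y - 3)*(y^2 + 5*y + 6) = (y - 3)*(y + 3)*(y + 2)
(2) = (p - 1)*(p^3 - 3*p^2 - 10*p + 24) = (p - 4)*(p - 1)*(p^2 + p - 6) = (p - 4)*(p - 1)*(p + 3)*(p - 2)
(3) = (a - 4)*(a^3 - 8*a^2 + 19*a - 12) = (a - 4)^2*(a^2 - 4*a + 3) = (a - 4)^2*(a - 3)*(a - 1)
(4) = (b - 2)*(b^4 + 2*b^3 - 19*b^2 - 32*b + 48) = (b - 2)*(b - 1)*(b^3 + 3*b^2 - 16*b - 48) = (b - 2)*(b - 1)*(b + 4)*(b^2 - b - 12) = (b - 2)*(b - 1)*(b + 3)*(b + 4)*(b - 4)
(5) = (t + 4)*(t^2 + t - 2) = (t - 1)*(t + 4)*(t + 2)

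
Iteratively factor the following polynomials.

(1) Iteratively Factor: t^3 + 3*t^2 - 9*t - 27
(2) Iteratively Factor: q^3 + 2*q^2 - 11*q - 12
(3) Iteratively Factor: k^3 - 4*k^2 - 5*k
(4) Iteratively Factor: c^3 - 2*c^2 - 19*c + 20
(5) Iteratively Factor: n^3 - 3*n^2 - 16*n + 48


(1) = (t + 3)*(t^2 - 9) = (t + 3)^2*(t - 3)
(2) = (q - 3)*(q^2 + 5*q + 4) = (q - 3)*(q + 1)*(q + 4)
(3) = (k)*(k^2 - 4*k - 5) = k*(k - 5)*(k + 1)
(4) = (c - 1)*(c^2 - c - 20) = (c - 5)*(c - 1)*(c + 4)
(5) = (n - 4)*(n^2 + n - 12) = (n - 4)*(n - 3)*(n + 4)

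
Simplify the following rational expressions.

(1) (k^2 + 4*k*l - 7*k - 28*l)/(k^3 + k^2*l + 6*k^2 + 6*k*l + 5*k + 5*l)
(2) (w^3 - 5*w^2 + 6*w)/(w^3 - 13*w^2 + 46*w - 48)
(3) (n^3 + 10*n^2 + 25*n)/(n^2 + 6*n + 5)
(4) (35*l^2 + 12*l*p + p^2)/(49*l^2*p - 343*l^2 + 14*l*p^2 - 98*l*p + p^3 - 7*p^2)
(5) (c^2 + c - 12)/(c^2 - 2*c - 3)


(1) = (k^2 + 4*k*l - 7*k - 28*l)/(k^3 + k^2*l + 6*k^2 + 6*k*l + 5*k + 5*l)
(2) = w/(w - 8)
(3) = (n^2 + 5*n)/(n + 1)
(4) = (5*l + p)/(7*l*p - 49*l + p^2 - 7*p)
(5) = (c + 4)/(c + 1)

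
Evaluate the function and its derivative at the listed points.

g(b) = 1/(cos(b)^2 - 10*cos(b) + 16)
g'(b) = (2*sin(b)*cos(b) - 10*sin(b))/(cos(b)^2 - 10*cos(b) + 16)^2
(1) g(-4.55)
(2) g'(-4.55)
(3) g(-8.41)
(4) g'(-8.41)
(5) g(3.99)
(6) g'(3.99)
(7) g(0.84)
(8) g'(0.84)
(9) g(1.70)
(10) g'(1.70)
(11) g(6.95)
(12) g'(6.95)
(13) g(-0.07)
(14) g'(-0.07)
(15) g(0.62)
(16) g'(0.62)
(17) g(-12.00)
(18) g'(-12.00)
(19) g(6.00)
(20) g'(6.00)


(1) = 0.06
(2) = -0.03
(3) = 0.05
(4) = 0.02
(5) = 0.04
(6) = 0.02
(7) = 0.10
(8) = -0.07
(9) = 0.06
(10) = -0.03
(11) = 0.11
(12) = -0.07
(13) = 0.14
(14) = 0.01
(15) = 0.12
(16) = -0.07
(17) = 0.12
(18) = -0.07
(19) = 0.14
(20) = 0.04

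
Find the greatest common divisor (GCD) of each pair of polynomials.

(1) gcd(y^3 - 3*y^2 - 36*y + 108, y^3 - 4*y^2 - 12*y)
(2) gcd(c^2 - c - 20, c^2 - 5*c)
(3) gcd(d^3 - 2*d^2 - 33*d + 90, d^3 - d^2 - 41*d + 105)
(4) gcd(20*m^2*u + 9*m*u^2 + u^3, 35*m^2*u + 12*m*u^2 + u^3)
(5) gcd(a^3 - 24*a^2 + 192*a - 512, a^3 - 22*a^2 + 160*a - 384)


(1) = gcd((y - 6)*(y - 3)*(y + 6), y*(y - 6)*(y + 2)) = y - 6
(2) = c - 5
(3) = d^2 - 8*d + 15
(4) = 5*m*u + u^2
(5) = gcd((a - 8)^3, (a - 8)^2*(a - 6)) = a^2 - 16*a + 64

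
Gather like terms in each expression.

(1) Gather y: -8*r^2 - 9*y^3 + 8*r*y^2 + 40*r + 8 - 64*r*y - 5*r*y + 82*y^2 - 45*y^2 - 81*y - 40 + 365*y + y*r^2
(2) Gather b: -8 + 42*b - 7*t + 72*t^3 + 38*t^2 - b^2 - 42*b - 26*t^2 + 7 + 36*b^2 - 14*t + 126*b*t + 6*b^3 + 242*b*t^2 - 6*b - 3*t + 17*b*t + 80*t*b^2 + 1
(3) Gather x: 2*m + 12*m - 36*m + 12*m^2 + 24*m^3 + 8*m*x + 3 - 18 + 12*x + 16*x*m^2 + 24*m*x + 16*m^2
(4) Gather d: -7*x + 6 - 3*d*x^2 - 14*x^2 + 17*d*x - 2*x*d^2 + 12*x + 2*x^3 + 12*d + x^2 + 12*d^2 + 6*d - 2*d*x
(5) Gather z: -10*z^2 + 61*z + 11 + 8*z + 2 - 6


(1) = -8*r^2 + 40*r - 9*y^3 + y^2*(8*r + 37) + y*(r^2 - 69*r + 284) - 32
(2) = 6*b^3 + b^2*(80*t + 35) + b*(242*t^2 + 143*t - 6) + 72*t^3 + 12*t^2 - 24*t
(3) = 24*m^3 + 28*m^2 - 22*m + x*(16*m^2 + 32*m + 12) - 15
(4) = d^2*(12 - 2*x) + d*(-3*x^2 + 15*x + 18) + 2*x^3 - 13*x^2 + 5*x + 6
(5) = -10*z^2 + 69*z + 7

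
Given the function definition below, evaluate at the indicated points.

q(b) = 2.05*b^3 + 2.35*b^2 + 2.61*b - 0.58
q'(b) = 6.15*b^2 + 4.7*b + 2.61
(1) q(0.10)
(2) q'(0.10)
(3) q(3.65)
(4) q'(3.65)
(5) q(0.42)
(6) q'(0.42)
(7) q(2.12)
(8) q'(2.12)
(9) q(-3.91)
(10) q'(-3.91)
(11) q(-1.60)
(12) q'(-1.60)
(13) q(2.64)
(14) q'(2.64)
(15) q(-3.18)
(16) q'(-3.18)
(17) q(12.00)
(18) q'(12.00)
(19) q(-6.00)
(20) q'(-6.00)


(1) = -0.29
(2) = 3.14
(3) = 139.94
(4) = 101.70
(5) = 1.08
(6) = 5.67
(7) = 35.05
(8) = 40.21
(9) = -97.40
(10) = 78.25
(11) = -7.14
(12) = 10.83
(13) = 60.41
(14) = 57.88
(15) = -51.04
(16) = 49.86
(17) = 3911.54
(18) = 944.61
(19) = -374.44
(20) = 195.81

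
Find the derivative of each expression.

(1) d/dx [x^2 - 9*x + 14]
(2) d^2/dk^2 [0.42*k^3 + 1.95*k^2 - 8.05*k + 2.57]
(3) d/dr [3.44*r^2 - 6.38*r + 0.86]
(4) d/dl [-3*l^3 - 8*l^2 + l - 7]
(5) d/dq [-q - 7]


(1) = 2*x - 9
(2) = 2.52*k + 3.9
(3) = 6.88*r - 6.38
(4) = -9*l^2 - 16*l + 1
(5) = -1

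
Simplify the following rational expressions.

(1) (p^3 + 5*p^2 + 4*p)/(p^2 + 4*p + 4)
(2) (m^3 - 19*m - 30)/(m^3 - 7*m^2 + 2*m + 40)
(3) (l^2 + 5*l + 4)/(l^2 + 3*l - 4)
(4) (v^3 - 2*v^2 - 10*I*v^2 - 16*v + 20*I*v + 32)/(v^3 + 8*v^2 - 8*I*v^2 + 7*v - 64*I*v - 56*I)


(1) = (p^3 + 5*p^2 + 4*p)/(p^2 + 4*p + 4)
(2) = (m + 3)/(m - 4)
(3) = (l + 1)/(l - 1)
(4) = (v^2 + v*(-2 - 2*I) + 4*I)/(v^2 + 8*v + 7)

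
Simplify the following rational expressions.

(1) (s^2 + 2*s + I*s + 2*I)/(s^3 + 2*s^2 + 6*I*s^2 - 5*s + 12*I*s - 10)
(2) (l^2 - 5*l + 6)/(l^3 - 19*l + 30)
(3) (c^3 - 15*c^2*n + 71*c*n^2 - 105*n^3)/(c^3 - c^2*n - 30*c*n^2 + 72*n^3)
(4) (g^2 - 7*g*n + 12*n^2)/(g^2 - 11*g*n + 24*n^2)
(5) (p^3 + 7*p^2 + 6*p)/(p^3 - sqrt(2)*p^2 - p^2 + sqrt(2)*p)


(1) = 1/(s + 5*I)
(2) = 1/(l + 5)
(3) = (c^2 - 12*c*n + 35*n^2)/(c^2 + 2*c*n - 24*n^2)
(4) = (g - 4*n)/(g - 8*n)
(5) = (p^2 + 7*p + 6)/(p^2 + p*(-sqrt(2) - 1) + sqrt(2))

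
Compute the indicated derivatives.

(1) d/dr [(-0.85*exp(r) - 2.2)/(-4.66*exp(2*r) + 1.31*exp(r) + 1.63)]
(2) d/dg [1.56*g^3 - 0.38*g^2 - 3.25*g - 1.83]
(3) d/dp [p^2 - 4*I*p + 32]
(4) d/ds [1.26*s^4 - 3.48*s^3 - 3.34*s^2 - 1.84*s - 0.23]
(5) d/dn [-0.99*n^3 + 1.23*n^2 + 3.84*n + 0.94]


(1) = (-3.961*exp(2*r) - 20.504*exp(r) + 1.4965)*exp(r)/(21.7156*exp(4*r) - 12.2092*exp(3*r) - 13.4755*exp(2*r) + 4.2706*exp(r) + 2.6569)
(2) = 4.68*g^2 - 0.76*g - 3.25
(3) = 2*p - 4*I
(4) = 5.04*s^3 - 10.44*s^2 - 6.68*s - 1.84
(5) = -2.97*n^2 + 2.46*n + 3.84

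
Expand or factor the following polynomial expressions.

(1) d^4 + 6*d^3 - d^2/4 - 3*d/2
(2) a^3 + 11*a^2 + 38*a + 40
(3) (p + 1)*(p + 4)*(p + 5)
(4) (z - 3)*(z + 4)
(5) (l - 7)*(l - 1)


(1) = d*(d - 1/2)*(d + 1/2)*(d + 6)
(2) = (a + 2)*(a + 4)*(a + 5)
(3) = p^3 + 10*p^2 + 29*p + 20
(4) = z^2 + z - 12
(5) = l^2 - 8*l + 7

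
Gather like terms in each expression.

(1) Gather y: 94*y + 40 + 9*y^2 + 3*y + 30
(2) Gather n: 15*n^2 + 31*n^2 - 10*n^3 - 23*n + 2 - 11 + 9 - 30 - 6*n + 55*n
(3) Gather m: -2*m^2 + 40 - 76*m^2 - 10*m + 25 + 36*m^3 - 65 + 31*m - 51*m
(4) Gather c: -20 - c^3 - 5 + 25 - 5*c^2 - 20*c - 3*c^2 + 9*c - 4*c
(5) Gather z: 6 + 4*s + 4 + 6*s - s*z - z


(1) = 9*y^2 + 97*y + 70
(2) = -10*n^3 + 46*n^2 + 26*n - 30
(3) = 36*m^3 - 78*m^2 - 30*m
(4) = -c^3 - 8*c^2 - 15*c
(5) = 10*s + z*(-s - 1) + 10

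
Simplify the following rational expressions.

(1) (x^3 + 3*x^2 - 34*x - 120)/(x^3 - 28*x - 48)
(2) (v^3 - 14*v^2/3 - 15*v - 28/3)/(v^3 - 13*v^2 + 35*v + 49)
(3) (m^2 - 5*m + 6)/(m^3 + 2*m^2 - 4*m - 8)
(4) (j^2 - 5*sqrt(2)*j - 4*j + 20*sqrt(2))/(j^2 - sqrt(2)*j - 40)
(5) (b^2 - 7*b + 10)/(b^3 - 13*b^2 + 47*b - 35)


(1) = (x + 5)/(x + 2)
(2) = (3*v + 4)/(3*v - 21)
(3) = (m - 3)/(m^2 + 4*m + 4)
(4) = (j - 4)/(j + 4*sqrt(2))
(5) = (b - 2)/(b^2 - 8*b + 7)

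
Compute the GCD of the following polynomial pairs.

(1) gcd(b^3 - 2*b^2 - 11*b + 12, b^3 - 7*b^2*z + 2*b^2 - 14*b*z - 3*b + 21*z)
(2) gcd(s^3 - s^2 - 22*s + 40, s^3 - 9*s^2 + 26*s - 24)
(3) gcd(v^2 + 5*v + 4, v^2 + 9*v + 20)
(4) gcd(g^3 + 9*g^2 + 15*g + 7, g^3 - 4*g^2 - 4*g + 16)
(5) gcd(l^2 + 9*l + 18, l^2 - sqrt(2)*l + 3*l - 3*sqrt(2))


(1) = gcd((b - 4)*(b - 1)*(b + 3), (b - 1)*(b + 3)*(b - 7*z)) = b^2 + 2*b - 3
(2) = gcd((s - 4)*(s - 2)*(s + 5), (s - 4)*(s - 3)*(s - 2)) = s^2 - 6*s + 8
(3) = gcd((v + 1)*(v + 4), (v + 4)*(v + 5)) = v + 4
(4) = 1
(5) = gcd((l + 3)*(l + 6), (l + 3)*(l - sqrt(2))) = l + 3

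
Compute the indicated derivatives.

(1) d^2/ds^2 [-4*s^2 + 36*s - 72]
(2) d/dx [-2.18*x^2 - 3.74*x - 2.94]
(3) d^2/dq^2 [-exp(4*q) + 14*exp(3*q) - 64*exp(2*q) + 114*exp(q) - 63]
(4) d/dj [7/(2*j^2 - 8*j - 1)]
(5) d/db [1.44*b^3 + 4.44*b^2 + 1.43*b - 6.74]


(1) = -8
(2) = -4.36*x - 3.74
(3) = (-16*exp(3*q) + 126*exp(2*q) - 256*exp(q) + 114)*exp(q)
(4) = 28*(2 - j)/(-2*j^2 + 8*j + 1)^2
(5) = 4.32*b^2 + 8.88*b + 1.43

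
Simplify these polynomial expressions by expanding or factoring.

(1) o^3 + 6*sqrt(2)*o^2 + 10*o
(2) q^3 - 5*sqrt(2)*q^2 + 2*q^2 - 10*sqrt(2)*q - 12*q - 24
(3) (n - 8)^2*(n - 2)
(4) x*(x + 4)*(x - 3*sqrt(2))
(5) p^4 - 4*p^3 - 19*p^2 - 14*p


(1) = o*(o + sqrt(2))*(o + 5*sqrt(2))
(2) = (q + 2)*(q - 6*sqrt(2))*(q + sqrt(2))
(3) = n^3 - 18*n^2 + 96*n - 128
(4) = x^3 - 3*sqrt(2)*x^2 + 4*x^2 - 12*sqrt(2)*x
(5) = p*(p - 7)*(p + 1)*(p + 2)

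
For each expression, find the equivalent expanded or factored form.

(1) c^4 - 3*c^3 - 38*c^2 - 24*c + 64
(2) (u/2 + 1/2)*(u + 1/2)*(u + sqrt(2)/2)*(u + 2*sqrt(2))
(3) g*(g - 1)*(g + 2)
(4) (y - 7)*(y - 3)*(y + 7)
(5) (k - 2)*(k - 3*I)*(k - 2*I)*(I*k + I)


(1) = (c - 8)*(c - 1)*(c + 2)*(c + 4)
(2) = u^4/2 + 3*u^3/4 + 5*sqrt(2)*u^3/4 + 5*u^2/4 + 15*sqrt(2)*u^2/8 + 5*sqrt(2)*u/8 + 3*u/2 + 1/2
(3) = g^3 + g^2 - 2*g
(4) = y^3 - 3*y^2 - 49*y + 147
(5) = I*k^4 + 5*k^3 - I*k^3 - 5*k^2 - 8*I*k^2 - 10*k + 6*I*k + 12*I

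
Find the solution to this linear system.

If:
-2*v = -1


Then:
v = 1/2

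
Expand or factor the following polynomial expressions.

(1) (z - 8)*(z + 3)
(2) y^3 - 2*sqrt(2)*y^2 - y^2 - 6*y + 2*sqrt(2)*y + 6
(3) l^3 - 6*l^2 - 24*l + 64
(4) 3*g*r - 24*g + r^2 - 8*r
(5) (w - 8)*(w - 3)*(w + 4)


(1) = z^2 - 5*z - 24
(2) = (y - 1)*(y - 3*sqrt(2))*(y + sqrt(2))
(3) = (l - 8)*(l - 2)*(l + 4)
(4) = (3*g + r)*(r - 8)
(5) = w^3 - 7*w^2 - 20*w + 96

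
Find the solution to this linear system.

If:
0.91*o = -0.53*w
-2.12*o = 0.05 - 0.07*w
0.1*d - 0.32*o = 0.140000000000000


Then:
d = 1.33
o = -0.02
w = 0.04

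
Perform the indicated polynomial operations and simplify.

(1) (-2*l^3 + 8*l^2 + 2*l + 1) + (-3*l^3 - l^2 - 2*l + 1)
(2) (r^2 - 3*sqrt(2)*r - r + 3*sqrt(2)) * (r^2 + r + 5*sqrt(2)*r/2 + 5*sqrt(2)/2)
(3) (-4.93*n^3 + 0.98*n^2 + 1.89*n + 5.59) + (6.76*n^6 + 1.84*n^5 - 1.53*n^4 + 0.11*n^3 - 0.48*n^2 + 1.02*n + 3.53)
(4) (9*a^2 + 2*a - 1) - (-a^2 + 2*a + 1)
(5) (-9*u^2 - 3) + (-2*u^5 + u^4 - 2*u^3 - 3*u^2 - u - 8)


(1) = -5*l^3 + 7*l^2 + 2
(2) = r^4 - sqrt(2)*r^3/2 - 16*r^2 + sqrt(2)*r/2 + 15
(3) = 6.76*n^6 + 1.84*n^5 - 1.53*n^4 - 4.82*n^3 + 0.5*n^2 + 2.91*n + 9.12
(4) = 10*a^2 - 2
(5) = -2*u^5 + u^4 - 2*u^3 - 12*u^2 - u - 11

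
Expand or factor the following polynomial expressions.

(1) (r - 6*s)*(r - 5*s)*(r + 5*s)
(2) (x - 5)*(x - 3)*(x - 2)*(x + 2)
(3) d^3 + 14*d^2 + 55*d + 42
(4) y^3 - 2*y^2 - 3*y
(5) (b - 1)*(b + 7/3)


(1) = r^3 - 6*r^2*s - 25*r*s^2 + 150*s^3
(2) = x^4 - 8*x^3 + 11*x^2 + 32*x - 60
(3) = (d + 1)*(d + 6)*(d + 7)
(4) = y*(y - 3)*(y + 1)
(5) = b^2 + 4*b/3 - 7/3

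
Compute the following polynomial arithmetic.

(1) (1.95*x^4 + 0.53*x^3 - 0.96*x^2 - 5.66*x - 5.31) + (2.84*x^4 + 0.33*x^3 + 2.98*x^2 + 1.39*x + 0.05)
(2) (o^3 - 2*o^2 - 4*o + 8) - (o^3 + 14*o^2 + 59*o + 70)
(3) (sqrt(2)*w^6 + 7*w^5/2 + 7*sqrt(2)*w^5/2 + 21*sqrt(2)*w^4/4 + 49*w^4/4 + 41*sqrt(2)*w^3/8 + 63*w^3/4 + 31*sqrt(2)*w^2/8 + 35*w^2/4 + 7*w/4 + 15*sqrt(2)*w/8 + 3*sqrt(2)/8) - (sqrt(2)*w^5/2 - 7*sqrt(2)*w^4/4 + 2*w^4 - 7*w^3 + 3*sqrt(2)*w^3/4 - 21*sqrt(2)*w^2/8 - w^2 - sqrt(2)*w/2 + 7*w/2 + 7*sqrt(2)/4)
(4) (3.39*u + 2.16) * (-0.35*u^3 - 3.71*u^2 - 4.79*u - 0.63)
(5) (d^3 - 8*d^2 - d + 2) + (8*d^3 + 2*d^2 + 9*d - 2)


(1) = 4.79*x^4 + 0.86*x^3 + 2.02*x^2 - 4.27*x - 5.26
(2) = -16*o^2 - 63*o - 62
(3) = sqrt(2)*w^6 + 7*w^5/2 + 3*sqrt(2)*w^5 + 7*sqrt(2)*w^4 + 41*w^4/4 + 35*sqrt(2)*w^3/8 + 91*w^3/4 + 13*sqrt(2)*w^2/2 + 39*w^2/4 - 7*w/4 + 19*sqrt(2)*w/8 - 11*sqrt(2)/8
(4) = -1.1865*u^4 - 13.3329*u^3 - 24.2517*u^2 - 12.4821*u - 1.3608
(5) = 9*d^3 - 6*d^2 + 8*d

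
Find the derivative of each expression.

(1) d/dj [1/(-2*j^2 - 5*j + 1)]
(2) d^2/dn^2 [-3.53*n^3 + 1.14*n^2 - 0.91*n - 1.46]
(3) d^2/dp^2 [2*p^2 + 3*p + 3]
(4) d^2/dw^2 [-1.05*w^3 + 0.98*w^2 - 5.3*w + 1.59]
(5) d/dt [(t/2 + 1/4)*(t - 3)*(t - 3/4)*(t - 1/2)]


(1) = (4*j + 5)/(2*j^2 + 5*j - 1)^2
(2) = 2.28 - 21.18*n
(3) = 4
(4) = 1.96 - 6.3*w
(5) = 2*t^3 - 45*t^2/8 + 2*t + 15/32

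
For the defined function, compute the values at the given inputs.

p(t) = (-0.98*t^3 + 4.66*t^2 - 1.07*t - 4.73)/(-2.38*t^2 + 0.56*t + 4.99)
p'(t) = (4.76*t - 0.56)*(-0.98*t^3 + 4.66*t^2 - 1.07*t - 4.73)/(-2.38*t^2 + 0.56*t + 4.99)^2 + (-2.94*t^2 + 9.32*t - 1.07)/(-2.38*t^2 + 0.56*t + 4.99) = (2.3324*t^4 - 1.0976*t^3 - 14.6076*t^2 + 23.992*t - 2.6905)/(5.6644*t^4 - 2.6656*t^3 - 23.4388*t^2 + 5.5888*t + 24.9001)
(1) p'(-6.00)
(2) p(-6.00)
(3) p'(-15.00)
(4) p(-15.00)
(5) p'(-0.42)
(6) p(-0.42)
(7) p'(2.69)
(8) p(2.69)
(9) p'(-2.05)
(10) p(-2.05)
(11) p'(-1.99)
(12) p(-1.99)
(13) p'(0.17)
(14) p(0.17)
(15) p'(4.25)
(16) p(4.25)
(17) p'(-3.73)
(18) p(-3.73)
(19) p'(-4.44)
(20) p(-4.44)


(1) = 0.37
(2) = -4.53
(3) = 0.41
(4) = -8.10
(5) = -0.81
(6) = -0.78
(7) = 0.49
(8) = -0.66
(9) = -1.65
(10) = -4.14
(11) = -2.05
(12) = -4.25
(13) = 0.04
(14) = -0.95
(15) = 0.40
(16) = 0.01
(17) = 0.23
(18) = -3.80
(19) = 0.31
(20) = -4.00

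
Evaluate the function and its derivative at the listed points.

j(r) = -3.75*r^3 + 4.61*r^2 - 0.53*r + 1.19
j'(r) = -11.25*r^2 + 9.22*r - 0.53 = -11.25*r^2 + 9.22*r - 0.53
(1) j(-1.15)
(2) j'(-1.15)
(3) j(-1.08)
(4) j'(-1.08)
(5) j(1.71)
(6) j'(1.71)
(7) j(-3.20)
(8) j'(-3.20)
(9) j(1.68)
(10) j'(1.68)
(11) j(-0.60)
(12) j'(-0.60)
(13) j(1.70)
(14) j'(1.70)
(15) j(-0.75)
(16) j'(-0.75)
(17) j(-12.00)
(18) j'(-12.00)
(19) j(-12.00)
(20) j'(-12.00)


(1) = 13.60
(2) = -26.01
(3) = 11.86
(4) = -23.61
(5) = -4.99
(6) = -17.66
(7) = 172.97
(8) = -145.23
(9) = -4.47
(10) = -16.79
(11) = 3.98
(12) = -10.11
(13) = -4.81
(14) = -17.37
(15) = 5.76
(16) = -13.77
(17) = 7151.39
(18) = -1731.17
(19) = 7151.39
(20) = -1731.17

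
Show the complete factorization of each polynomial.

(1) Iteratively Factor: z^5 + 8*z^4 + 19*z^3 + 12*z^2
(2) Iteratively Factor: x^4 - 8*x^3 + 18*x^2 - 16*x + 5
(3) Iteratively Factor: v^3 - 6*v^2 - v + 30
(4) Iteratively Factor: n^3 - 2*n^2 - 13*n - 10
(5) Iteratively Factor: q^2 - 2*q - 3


(1) = (z)*(z^4 + 8*z^3 + 19*z^2 + 12*z) = z*(z + 4)*(z^3 + 4*z^2 + 3*z) = z*(z + 3)*(z + 4)*(z^2 + z) = z^2*(z + 3)*(z + 4)*(z + 1)
(2) = (x - 1)*(x^3 - 7*x^2 + 11*x - 5) = (x - 1)^2*(x^2 - 6*x + 5) = (x - 1)^3*(x - 5)
(3) = (v - 3)*(v^2 - 3*v - 10) = (v - 3)*(v + 2)*(v - 5)
(4) = (n - 5)*(n^2 + 3*n + 2) = (n - 5)*(n + 1)*(n + 2)
(5) = (q + 1)*(q - 3)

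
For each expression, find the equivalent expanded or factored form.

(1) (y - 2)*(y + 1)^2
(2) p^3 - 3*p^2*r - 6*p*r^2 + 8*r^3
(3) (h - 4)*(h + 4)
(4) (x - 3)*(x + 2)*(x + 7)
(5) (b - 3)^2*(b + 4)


(1) = y^3 - 3*y - 2
(2) = (p - 4*r)*(p - r)*(p + 2*r)
(3) = h^2 - 16
(4) = x^3 + 6*x^2 - 13*x - 42
(5) = b^3 - 2*b^2 - 15*b + 36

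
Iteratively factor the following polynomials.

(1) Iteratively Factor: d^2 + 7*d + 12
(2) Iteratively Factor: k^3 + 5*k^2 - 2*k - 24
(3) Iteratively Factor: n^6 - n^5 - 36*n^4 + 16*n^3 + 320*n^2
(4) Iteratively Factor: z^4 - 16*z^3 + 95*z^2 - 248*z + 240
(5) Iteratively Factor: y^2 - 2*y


(1) = (d + 3)*(d + 4)
(2) = (k - 2)*(k^2 + 7*k + 12) = (k - 2)*(k + 3)*(k + 4)
(3) = (n)*(n^5 - n^4 - 36*n^3 + 16*n^2 + 320*n) = n*(n - 4)*(n^4 + 3*n^3 - 24*n^2 - 80*n) = n*(n - 4)*(n + 4)*(n^3 - n^2 - 20*n) = n*(n - 5)*(n - 4)*(n + 4)*(n^2 + 4*n) = n*(n - 5)*(n - 4)*(n + 4)^2*(n)
(4) = (z - 4)*(z^3 - 12*z^2 + 47*z - 60) = (z - 4)*(z - 3)*(z^2 - 9*z + 20) = (z - 4)^2*(z - 3)*(z - 5)
(5) = (y)*(y - 2)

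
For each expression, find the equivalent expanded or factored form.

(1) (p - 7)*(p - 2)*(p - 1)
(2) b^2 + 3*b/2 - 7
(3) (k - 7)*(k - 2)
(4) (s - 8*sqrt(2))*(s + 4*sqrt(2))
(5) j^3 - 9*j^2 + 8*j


(1) = p^3 - 10*p^2 + 23*p - 14
(2) = (b - 2)*(b + 7/2)
(3) = k^2 - 9*k + 14
(4) = s^2 - 4*sqrt(2)*s - 64
(5) = j*(j - 8)*(j - 1)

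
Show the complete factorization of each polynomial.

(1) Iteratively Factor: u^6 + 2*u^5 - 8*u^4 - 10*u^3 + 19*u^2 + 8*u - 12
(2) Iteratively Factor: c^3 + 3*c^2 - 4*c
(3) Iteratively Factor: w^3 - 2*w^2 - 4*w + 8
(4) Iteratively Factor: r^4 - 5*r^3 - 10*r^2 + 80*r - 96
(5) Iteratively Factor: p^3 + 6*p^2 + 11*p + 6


(1) = (u + 2)*(u^5 - 8*u^3 + 6*u^2 + 7*u - 6) = (u - 1)*(u + 2)*(u^4 + u^3 - 7*u^2 - u + 6) = (u - 1)*(u + 1)*(u + 2)*(u^3 - 7*u + 6) = (u - 1)^2*(u + 1)*(u + 2)*(u^2 + u - 6) = (u - 1)^2*(u + 1)*(u + 2)*(u + 3)*(u - 2)
(2) = (c + 4)*(c^2 - c) = c*(c + 4)*(c - 1)
(3) = (w + 2)*(w^2 - 4*w + 4) = (w - 2)*(w + 2)*(w - 2)
(4) = (r - 2)*(r^3 - 3*r^2 - 16*r + 48) = (r - 2)*(r + 4)*(r^2 - 7*r + 12) = (r - 4)*(r - 2)*(r + 4)*(r - 3)
(5) = (p + 3)*(p^2 + 3*p + 2) = (p + 1)*(p + 3)*(p + 2)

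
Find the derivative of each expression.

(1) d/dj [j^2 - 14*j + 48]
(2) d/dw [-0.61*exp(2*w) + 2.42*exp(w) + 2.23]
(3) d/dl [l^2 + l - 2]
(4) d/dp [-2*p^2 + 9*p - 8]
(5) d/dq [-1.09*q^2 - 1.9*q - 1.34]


(1) = 2*j - 14
(2) = (2.42 - 1.22*exp(w))*exp(w)
(3) = 2*l + 1
(4) = 9 - 4*p
(5) = -2.18*q - 1.9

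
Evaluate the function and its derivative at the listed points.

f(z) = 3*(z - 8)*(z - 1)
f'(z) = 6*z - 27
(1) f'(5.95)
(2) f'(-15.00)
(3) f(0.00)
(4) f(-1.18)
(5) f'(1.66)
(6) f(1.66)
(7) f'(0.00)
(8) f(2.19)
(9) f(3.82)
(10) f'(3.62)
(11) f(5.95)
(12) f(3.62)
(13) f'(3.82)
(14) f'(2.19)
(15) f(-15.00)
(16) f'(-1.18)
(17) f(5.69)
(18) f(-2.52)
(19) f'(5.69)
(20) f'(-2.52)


(1) = 8.70
(2) = -117.00
(3) = 24.00
(4) = 60.04
(5) = -17.04
(6) = -12.55
(7) = -27.00
(8) = -20.74
(9) = -35.36
(10) = -5.28
(11) = -30.44
(12) = -34.43
(13) = -4.08
(14) = -13.86
(15) = 1104.00
(16) = -34.08
(17) = -32.50
(18) = 111.09
(19) = 7.14
(20) = -42.12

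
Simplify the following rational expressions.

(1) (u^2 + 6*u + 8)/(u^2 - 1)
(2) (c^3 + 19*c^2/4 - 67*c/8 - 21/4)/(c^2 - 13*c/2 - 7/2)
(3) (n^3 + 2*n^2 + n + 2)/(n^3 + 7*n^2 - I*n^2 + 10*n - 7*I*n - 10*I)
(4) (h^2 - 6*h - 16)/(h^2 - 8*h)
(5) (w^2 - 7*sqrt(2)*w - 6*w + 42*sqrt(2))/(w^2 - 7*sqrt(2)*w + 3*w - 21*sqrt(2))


(1) = (u^2 + 6*u + 8)/(u^2 - 1)
(2) = (4*c^2 + 17*c - 42)/(4*c - 28)
(3) = (n + I)/(n + 5)
(4) = (h + 2)/h
(5) = (w - 6)/(w + 3)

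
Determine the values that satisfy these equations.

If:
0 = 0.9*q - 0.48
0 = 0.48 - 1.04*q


Then:
No Solution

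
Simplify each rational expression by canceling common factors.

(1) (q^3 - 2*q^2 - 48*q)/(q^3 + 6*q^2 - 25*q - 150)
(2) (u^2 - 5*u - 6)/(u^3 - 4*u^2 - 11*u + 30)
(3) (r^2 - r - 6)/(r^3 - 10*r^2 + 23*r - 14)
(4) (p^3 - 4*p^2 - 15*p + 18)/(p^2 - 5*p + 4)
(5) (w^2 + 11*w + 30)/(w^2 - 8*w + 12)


(1) = (q^2 - 8*q)/(q^2 - 25)
(2) = (u^2 - 5*u - 6)/(u^3 - 4*u^2 - 11*u + 30)
(3) = (r^2 - r - 6)/(r^3 - 10*r^2 + 23*r - 14)
(4) = (p^2 - 3*p - 18)/(p - 4)
(5) = (w^2 + 11*w + 30)/(w^2 - 8*w + 12)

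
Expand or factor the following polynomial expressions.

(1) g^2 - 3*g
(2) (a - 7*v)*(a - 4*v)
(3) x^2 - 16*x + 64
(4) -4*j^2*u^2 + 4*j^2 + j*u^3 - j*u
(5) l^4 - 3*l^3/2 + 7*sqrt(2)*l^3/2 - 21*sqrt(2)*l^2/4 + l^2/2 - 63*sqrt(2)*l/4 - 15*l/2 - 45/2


(1) = g*(g - 3)
(2) = a^2 - 11*a*v + 28*v^2
(3) = (x - 8)^2
(4) = (-4*j + u)*(u - 1)*(j*u + j)
(5) = (l - 3)*(l + 3/2)*(l + sqrt(2))*(l + 5*sqrt(2)/2)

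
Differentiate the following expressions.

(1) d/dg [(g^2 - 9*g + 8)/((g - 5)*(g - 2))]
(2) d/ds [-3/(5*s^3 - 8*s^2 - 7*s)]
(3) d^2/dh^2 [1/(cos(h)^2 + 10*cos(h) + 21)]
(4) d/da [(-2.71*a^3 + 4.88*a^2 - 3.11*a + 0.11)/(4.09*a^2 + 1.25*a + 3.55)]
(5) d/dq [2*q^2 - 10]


(1) = 2*(g^2 + 2*g - 17)/(g^4 - 14*g^3 + 69*g^2 - 140*g + 100)
(2) = 3*(15*s^2 - 16*s - 7)/(s^2*(-5*s^2 + 8*s + 7)^2)
(3) = (-8*sin(h)^4 + 36*sin(h)^2 + 495*cos(h) - 15*cos(3*h) + 288)/(2*(cos(h) + 3)^3*(cos(h) + 7)^3)
(4) = (-11.0839*a^4 - 6.775*a^3 - 10.0416*a^2 + 33.7482*a - 11.178)/(16.7281*a^4 + 10.225*a^3 + 30.6015*a^2 + 8.875*a + 12.6025)
(5) = 4*q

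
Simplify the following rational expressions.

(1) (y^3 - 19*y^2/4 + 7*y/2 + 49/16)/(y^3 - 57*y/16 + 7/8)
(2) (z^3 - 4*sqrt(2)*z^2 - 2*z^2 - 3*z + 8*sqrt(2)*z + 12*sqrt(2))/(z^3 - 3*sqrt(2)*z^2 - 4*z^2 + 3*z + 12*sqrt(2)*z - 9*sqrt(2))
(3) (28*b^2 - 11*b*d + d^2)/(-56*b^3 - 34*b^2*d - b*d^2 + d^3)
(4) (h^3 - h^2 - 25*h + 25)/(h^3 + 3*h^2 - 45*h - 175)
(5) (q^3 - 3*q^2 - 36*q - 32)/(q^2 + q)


(1) = (4*y^2 - 12*y - 7)/(4*y^2 + 7*y - 2)
(2) = (z^2 + z*(1 - 4*sqrt(2)) - 4*sqrt(2))/(z^2 + z*(-3*sqrt(2) - 1) + 3*sqrt(2))
(3) = (-4*b + d)/(8*b^2 + 6*b*d + d^2)
(4) = (h^2 - 6*h + 5)/(h^2 - 2*h - 35)
(5) = (q^2 - 4*q - 32)/q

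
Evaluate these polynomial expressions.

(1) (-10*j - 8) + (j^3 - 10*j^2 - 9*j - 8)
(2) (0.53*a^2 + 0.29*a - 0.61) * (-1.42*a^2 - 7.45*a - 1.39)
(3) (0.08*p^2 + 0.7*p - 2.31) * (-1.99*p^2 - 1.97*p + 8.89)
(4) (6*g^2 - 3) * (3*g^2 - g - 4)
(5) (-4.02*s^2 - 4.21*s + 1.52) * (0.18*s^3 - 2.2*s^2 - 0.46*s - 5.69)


(1) = j^3 - 10*j^2 - 19*j - 16
(2) = -0.7526*a^4 - 4.3603*a^3 - 2.031*a^2 + 4.1414*a + 0.8479
(3) = -0.1592*p^4 - 1.5506*p^3 + 3.9291*p^2 + 10.7737*p - 20.5359
(4) = 18*g^4 - 6*g^3 - 33*g^2 + 3*g + 12
(5) = -0.7236*s^5 + 8.0862*s^4 + 11.3848*s^3 + 21.4664*s^2 + 23.2557*s - 8.6488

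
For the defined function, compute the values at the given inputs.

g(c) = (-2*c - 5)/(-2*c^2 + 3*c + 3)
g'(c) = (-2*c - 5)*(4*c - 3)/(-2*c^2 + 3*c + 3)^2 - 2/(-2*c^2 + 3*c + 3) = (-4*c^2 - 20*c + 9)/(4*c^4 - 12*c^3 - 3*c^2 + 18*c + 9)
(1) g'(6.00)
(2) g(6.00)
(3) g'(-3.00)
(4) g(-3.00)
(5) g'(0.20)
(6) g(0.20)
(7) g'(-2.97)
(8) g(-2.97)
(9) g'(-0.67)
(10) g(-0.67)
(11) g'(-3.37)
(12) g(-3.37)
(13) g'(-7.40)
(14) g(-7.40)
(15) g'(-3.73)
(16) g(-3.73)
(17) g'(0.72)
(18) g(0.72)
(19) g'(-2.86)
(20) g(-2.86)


(1) = -0.10
(2) = 0.33
(3) = 0.06
(4) = -0.04
(5) = 0.39
(6) = -1.53
(7) = 0.06
(8) = -0.04
(9) = 2423.81
(10) = -39.70
(11) = 0.03
(12) = -0.06
(13) = -0.00
(14) = -0.08
(15) = 0.02
(16) = -0.07
(17) = -0.44
(18) = -1.56
(19) = 0.07
(20) = -0.03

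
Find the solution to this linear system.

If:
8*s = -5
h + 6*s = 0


Then:
h = 15/4
s = -5/8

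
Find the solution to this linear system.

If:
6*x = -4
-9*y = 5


Then:
x = -2/3
y = -5/9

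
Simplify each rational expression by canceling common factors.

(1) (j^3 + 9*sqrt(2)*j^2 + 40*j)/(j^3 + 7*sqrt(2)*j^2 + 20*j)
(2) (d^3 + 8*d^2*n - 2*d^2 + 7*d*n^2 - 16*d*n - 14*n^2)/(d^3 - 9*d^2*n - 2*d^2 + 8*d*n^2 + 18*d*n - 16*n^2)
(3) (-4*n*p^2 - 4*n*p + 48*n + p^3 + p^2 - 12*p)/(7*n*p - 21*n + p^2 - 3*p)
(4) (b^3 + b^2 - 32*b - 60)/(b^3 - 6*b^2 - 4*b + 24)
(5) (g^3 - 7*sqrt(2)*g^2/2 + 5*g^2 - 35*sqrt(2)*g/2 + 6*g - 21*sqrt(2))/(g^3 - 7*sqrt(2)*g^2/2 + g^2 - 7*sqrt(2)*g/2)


(1) = (j + 4*sqrt(2))/(j + 2*sqrt(2))
(2) = (d^2 + 8*d*n + 7*n^2)/(d^2 - 9*d*n + 8*n^2)
(3) = (-4*n*p - 16*n + p^2 + 4*p)/(7*n + p)
(4) = (b + 5)/(b - 2)
(5) = (4*g^2 + 20*g + 24)/(4*g^2 + 4*g)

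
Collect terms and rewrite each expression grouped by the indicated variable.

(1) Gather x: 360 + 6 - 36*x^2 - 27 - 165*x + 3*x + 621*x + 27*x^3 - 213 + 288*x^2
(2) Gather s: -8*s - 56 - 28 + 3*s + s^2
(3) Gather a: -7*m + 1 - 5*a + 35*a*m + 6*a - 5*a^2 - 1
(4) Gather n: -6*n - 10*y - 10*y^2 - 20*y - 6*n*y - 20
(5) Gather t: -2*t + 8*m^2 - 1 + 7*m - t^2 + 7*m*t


(1) = 27*x^3 + 252*x^2 + 459*x + 126
(2) = s^2 - 5*s - 84
(3) = -5*a^2 + a*(35*m + 1) - 7*m
(4) = n*(-6*y - 6) - 10*y^2 - 30*y - 20
(5) = 8*m^2 + 7*m - t^2 + t*(7*m - 2) - 1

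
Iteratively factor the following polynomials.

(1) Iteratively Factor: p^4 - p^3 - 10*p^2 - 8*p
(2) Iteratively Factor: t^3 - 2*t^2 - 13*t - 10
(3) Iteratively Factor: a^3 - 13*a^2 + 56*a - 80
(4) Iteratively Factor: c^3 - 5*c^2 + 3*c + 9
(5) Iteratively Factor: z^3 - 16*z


(1) = (p - 4)*(p^3 + 3*p^2 + 2*p) = p*(p - 4)*(p^2 + 3*p + 2) = p*(p - 4)*(p + 1)*(p + 2)
(2) = (t + 1)*(t^2 - 3*t - 10) = (t + 1)*(t + 2)*(t - 5)
(3) = (a - 4)*(a^2 - 9*a + 20) = (a - 5)*(a - 4)*(a - 4)
(4) = (c + 1)*(c^2 - 6*c + 9) = (c - 3)*(c + 1)*(c - 3)
(5) = (z - 4)*(z^2 + 4*z) = (z - 4)*(z + 4)*(z)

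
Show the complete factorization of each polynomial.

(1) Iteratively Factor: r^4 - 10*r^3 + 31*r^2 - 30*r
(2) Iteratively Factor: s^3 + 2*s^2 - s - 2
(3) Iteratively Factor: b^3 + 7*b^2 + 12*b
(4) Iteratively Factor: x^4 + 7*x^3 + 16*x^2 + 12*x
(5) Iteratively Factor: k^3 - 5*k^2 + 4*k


(1) = (r - 5)*(r^3 - 5*r^2 + 6*r) = r*(r - 5)*(r^2 - 5*r + 6) = r*(r - 5)*(r - 2)*(r - 3)
(2) = (s - 1)*(s^2 + 3*s + 2) = (s - 1)*(s + 1)*(s + 2)
(3) = (b + 4)*(b^2 + 3*b) = b*(b + 4)*(b + 3)
(4) = (x + 2)*(x^3 + 5*x^2 + 6*x) = (x + 2)*(x + 3)*(x^2 + 2*x) = (x + 2)^2*(x + 3)*(x)
(5) = (k - 4)*(k^2 - k) = (k - 4)*(k - 1)*(k)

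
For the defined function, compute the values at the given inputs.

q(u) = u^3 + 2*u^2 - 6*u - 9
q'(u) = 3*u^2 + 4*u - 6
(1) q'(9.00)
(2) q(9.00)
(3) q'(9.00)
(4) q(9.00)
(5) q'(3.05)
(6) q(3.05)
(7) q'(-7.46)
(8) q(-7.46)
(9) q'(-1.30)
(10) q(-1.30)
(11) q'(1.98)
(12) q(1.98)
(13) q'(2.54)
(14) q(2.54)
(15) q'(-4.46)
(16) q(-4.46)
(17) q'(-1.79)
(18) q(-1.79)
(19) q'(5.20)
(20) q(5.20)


(1) = 273.00
(2) = 828.00
(3) = 273.00
(4) = 828.00
(5) = 34.11
(6) = 19.68
(7) = 131.11
(8) = -268.10
(9) = -6.13
(10) = -0.02
(11) = 13.68
(12) = -5.28
(13) = 23.51
(14) = 5.05
(15) = 35.83
(16) = -31.17
(17) = -3.55
(18) = 2.41
(19) = 95.92
(20) = 154.49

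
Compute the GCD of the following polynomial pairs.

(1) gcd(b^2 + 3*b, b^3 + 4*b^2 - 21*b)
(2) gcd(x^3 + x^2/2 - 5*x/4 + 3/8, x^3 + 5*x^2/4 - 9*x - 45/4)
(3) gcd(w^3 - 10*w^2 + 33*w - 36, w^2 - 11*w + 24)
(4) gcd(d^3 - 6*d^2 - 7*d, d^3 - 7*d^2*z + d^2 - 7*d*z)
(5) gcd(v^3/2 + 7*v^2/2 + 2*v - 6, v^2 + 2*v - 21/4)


(1) = gcd(b*(b + 3), b*(b - 3)*(b + 7)) = b
(2) = 1
(3) = w - 3
(4) = d^2 + d
(5) = gcd((v/2 + 1)*(v - 1)*(v + 6), (v - 3/2)*(v + 7/2)) = 1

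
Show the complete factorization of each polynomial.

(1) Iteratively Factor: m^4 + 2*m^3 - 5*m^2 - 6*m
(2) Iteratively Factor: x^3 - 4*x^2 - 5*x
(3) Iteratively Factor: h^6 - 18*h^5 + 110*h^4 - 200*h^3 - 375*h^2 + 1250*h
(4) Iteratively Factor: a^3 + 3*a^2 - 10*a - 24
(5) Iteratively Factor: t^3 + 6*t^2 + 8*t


(1) = (m)*(m^3 + 2*m^2 - 5*m - 6) = m*(m + 1)*(m^2 + m - 6) = m*(m - 2)*(m + 1)*(m + 3)
(2) = (x + 1)*(x^2 - 5*x) = (x - 5)*(x + 1)*(x)
(3) = (h)*(h^5 - 18*h^4 + 110*h^3 - 200*h^2 - 375*h + 1250) = h*(h + 2)*(h^4 - 20*h^3 + 150*h^2 - 500*h + 625) = h*(h - 5)*(h + 2)*(h^3 - 15*h^2 + 75*h - 125) = h*(h - 5)^2*(h + 2)*(h^2 - 10*h + 25) = h*(h - 5)^3*(h + 2)*(h - 5)
(4) = (a + 2)*(a^2 + a - 12) = (a + 2)*(a + 4)*(a - 3)
(5) = (t)*(t^2 + 6*t + 8) = t*(t + 4)*(t + 2)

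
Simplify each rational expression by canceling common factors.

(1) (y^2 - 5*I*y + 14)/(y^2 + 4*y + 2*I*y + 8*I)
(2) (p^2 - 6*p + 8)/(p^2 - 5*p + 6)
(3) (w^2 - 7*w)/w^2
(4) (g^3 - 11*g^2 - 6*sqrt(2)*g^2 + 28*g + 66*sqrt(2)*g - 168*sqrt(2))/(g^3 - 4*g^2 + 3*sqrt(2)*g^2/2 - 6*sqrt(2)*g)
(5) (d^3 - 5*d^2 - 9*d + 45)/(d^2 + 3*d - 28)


(1) = (y - 7*I)/(y + 4)
(2) = (p - 4)/(p - 3)
(3) = (w - 7)/w
(4) = (2*g^2 + g*(-12*sqrt(2) - 14) + 84*sqrt(2))/(2*g^2 + 3*sqrt(2)*g)
(5) = (d^3 - 5*d^2 - 9*d + 45)/(d^2 + 3*d - 28)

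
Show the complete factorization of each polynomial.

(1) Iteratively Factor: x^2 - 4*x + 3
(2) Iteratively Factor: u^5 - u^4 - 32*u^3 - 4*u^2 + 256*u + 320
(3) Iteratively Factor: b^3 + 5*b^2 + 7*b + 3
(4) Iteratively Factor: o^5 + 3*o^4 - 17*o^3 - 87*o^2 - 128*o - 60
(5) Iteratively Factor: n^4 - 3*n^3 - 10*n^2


(1) = (x - 3)*(x - 1)
(2) = (u - 4)*(u^4 + 3*u^3 - 20*u^2 - 84*u - 80) = (u - 4)*(u + 2)*(u^3 + u^2 - 22*u - 40) = (u - 4)*(u + 2)^2*(u^2 - u - 20) = (u - 4)*(u + 2)^2*(u + 4)*(u - 5)
(3) = (b + 1)*(b^2 + 4*b + 3) = (b + 1)^2*(b + 3)
(4) = (o - 5)*(o^4 + 8*o^3 + 23*o^2 + 28*o + 12) = (o - 5)*(o + 2)*(o^3 + 6*o^2 + 11*o + 6) = (o - 5)*(o + 2)^2*(o^2 + 4*o + 3) = (o - 5)*(o + 1)*(o + 2)^2*(o + 3)
(5) = (n - 5)*(n^3 + 2*n^2) = n*(n - 5)*(n^2 + 2*n) = n*(n - 5)*(n + 2)*(n)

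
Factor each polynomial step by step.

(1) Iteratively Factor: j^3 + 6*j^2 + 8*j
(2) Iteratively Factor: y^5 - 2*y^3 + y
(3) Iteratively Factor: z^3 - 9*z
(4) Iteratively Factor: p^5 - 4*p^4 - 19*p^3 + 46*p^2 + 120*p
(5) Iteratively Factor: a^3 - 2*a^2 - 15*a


(1) = (j + 4)*(j^2 + 2*j) = (j + 2)*(j + 4)*(j)
(2) = (y - 1)*(y^4 + y^3 - y^2 - y) = (y - 1)^2*(y^3 + 2*y^2 + y) = (y - 1)^2*(y + 1)*(y^2 + y) = (y - 1)^2*(y + 1)^2*(y)
(3) = (z)*(z^2 - 9) = z*(z + 3)*(z - 3)
(4) = (p)*(p^4 - 4*p^3 - 19*p^2 + 46*p + 120) = p*(p - 4)*(p^3 - 19*p - 30) = p*(p - 4)*(p + 3)*(p^2 - 3*p - 10) = p*(p - 5)*(p - 4)*(p + 3)*(p + 2)
(5) = (a + 3)*(a^2 - 5*a) = a*(a + 3)*(a - 5)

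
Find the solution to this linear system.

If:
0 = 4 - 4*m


Then:
m = 1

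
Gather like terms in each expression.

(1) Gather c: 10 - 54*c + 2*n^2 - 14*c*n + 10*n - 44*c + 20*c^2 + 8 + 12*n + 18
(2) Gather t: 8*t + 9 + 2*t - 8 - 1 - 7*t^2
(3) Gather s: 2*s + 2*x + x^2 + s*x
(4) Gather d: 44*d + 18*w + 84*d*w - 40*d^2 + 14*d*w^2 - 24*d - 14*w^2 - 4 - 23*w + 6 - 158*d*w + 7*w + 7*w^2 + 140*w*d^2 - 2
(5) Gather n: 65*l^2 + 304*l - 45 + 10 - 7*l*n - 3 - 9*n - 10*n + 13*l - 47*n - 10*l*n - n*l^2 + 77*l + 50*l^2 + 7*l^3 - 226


(1) = 20*c^2 + c*(-14*n - 98) + 2*n^2 + 22*n + 36
(2) = -7*t^2 + 10*t
(3) = s*(x + 2) + x^2 + 2*x
(4) = d^2*(140*w - 40) + d*(14*w^2 - 74*w + 20) - 7*w^2 + 2*w
(5) = 7*l^3 + 115*l^2 + 394*l + n*(-l^2 - 17*l - 66) - 264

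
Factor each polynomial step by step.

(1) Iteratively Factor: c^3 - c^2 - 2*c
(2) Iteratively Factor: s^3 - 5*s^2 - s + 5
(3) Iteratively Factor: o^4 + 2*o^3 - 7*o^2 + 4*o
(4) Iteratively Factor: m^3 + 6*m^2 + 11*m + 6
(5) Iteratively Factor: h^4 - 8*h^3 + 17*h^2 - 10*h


(1) = (c)*(c^2 - c - 2) = c*(c + 1)*(c - 2)
(2) = (s + 1)*(s^2 - 6*s + 5) = (s - 5)*(s + 1)*(s - 1)
(3) = (o + 4)*(o^3 - 2*o^2 + o) = (o - 1)*(o + 4)*(o^2 - o) = o*(o - 1)*(o + 4)*(o - 1)
(4) = (m + 2)*(m^2 + 4*m + 3) = (m + 2)*(m + 3)*(m + 1)
(5) = (h)*(h^3 - 8*h^2 + 17*h - 10) = h*(h - 2)*(h^2 - 6*h + 5) = h*(h - 2)*(h - 1)*(h - 5)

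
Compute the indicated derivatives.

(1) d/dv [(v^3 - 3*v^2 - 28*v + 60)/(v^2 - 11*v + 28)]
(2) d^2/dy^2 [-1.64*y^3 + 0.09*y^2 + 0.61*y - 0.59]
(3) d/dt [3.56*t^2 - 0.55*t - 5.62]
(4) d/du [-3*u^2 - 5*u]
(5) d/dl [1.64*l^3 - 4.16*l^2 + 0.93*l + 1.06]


(1) = (v^4 - 22*v^3 + 145*v^2 - 288*v - 124)/(v^4 - 22*v^3 + 177*v^2 - 616*v + 784)
(2) = 0.18 - 9.84*y
(3) = 7.12*t - 0.55
(4) = -6*u - 5
(5) = 4.92*l^2 - 8.32*l + 0.93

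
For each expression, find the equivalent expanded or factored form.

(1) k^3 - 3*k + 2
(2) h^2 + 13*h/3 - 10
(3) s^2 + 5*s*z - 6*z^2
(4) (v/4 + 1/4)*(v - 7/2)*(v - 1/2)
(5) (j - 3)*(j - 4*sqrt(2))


(1) = (k - 1)^2*(k + 2)
(2) = (h - 5/3)*(h + 6)
(3) = (s - z)*(s + 6*z)
(4) = v^3/4 - 3*v^2/4 - 9*v/16 + 7/16
(5) = j^2 - 4*sqrt(2)*j - 3*j + 12*sqrt(2)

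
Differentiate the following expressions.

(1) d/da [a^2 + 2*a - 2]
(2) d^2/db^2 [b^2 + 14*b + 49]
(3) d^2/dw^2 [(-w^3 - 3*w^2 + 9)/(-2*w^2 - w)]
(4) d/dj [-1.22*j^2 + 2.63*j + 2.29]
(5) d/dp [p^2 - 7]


(1) = 2*a + 2
(2) = 2
(3) = 2*(-5*w^3 - 108*w^2 - 54*w - 9)/(w^3*(8*w^3 + 12*w^2 + 6*w + 1))
(4) = 2.63 - 2.44*j
(5) = 2*p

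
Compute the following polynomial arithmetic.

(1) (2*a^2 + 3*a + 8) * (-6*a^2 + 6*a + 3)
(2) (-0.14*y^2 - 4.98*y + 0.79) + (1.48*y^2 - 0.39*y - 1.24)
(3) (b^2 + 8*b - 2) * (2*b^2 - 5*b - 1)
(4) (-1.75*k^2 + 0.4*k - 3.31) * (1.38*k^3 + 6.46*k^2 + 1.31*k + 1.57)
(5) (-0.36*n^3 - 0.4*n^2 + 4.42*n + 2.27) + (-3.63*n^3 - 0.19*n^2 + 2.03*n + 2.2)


(1) = -12*a^4 - 6*a^3 - 24*a^2 + 57*a + 24
(2) = 1.34*y^2 - 5.37*y - 0.45
(3) = 2*b^4 + 11*b^3 - 45*b^2 + 2*b + 2
(4) = -2.415*k^5 - 10.753*k^4 - 4.2763*k^3 - 23.6061*k^2 - 3.7081*k - 5.1967
(5) = -3.99*n^3 - 0.59*n^2 + 6.45*n + 4.47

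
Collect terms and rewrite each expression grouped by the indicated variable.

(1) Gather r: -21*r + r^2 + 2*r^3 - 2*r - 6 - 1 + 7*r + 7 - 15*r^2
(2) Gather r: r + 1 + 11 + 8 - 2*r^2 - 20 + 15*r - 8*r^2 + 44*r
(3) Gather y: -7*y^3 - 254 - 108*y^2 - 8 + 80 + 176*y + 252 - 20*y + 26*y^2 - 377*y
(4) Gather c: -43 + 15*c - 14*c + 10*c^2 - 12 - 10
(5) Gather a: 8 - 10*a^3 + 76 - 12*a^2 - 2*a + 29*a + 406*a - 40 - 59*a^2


(1) = 2*r^3 - 14*r^2 - 16*r
(2) = -10*r^2 + 60*r
(3) = -7*y^3 - 82*y^2 - 221*y + 70
(4) = 10*c^2 + c - 65
(5) = -10*a^3 - 71*a^2 + 433*a + 44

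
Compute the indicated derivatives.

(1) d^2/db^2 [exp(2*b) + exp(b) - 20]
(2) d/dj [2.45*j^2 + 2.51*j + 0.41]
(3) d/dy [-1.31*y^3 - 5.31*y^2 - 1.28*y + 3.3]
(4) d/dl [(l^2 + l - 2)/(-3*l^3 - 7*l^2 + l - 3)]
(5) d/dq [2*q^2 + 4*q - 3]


(1) = (4*exp(b) + 1)*exp(b)
(2) = 4.9*j + 2.51
(3) = -3.93*y^2 - 10.62*y - 1.28
(4) = (3*l^4 + 6*l^3 - 10*l^2 - 34*l - 1)/(9*l^6 + 42*l^5 + 43*l^4 + 4*l^3 + 43*l^2 - 6*l + 9)
(5) = 4*q + 4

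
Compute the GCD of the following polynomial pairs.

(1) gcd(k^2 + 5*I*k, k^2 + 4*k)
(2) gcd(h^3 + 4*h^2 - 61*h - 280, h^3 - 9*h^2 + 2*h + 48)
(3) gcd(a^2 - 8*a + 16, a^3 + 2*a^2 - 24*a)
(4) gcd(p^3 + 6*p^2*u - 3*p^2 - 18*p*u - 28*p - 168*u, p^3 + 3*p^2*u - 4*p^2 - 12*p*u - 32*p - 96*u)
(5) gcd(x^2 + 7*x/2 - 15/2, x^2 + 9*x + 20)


(1) = gcd(k*(k + 5*I), k*(k + 4)) = k
(2) = h - 8
(3) = a - 4
(4) = gcd((p - 7)*(p + 4)*(p + 6*u), (p - 8)*(p + 4)*(p + 3*u)) = p + 4
(5) = x + 5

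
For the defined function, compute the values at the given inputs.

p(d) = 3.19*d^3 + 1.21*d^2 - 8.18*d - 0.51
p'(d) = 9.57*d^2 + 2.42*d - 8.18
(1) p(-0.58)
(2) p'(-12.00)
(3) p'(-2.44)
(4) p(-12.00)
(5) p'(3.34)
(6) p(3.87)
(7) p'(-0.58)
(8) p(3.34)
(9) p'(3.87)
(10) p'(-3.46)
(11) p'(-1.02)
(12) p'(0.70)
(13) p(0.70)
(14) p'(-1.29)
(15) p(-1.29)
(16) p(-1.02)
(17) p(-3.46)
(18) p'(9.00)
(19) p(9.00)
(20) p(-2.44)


(1) = 4.02
(2) = 1340.86
(3) = 42.89
(4) = -5240.43
(5) = 106.66
(6) = 170.85
(7) = -6.36
(8) = 104.53
(9) = 144.51
(10) = 98.02
(11) = -0.69
(12) = -1.80
(13) = -4.55
(14) = 4.62
(15) = 5.21
(16) = 5.71
(17) = -89.86
(18) = 788.77
(19) = 2349.39
(20) = -19.69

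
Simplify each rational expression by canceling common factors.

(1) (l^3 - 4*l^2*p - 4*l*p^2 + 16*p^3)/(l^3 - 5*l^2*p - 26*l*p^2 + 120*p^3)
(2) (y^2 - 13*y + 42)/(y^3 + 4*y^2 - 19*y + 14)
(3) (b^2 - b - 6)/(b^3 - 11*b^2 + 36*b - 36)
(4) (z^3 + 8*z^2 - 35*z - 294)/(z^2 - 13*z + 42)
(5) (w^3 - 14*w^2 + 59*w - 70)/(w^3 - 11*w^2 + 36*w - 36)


(1) = (-l^2 + 4*p^2)/(-l^2 + l*p + 30*p^2)
(2) = (y^2 - 13*y + 42)/(y^3 + 4*y^2 - 19*y + 14)
(3) = (b + 2)/(b^2 - 8*b + 12)
(4) = (z^2 + 14*z + 49)/(z - 7)
(5) = (w^2 - 12*w + 35)/(w^2 - 9*w + 18)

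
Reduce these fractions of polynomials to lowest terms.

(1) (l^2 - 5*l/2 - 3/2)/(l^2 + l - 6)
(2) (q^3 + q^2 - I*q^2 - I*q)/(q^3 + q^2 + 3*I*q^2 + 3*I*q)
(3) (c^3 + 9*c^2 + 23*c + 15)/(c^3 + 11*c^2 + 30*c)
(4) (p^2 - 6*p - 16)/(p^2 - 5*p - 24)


(1) = (2*l^2 - 5*l - 3)/(2*l^2 + 2*l - 12)
(2) = (q - I)/(q + 3*I)
(3) = (c^2 + 4*c + 3)/(c^2 + 6*c)
(4) = (p + 2)/(p + 3)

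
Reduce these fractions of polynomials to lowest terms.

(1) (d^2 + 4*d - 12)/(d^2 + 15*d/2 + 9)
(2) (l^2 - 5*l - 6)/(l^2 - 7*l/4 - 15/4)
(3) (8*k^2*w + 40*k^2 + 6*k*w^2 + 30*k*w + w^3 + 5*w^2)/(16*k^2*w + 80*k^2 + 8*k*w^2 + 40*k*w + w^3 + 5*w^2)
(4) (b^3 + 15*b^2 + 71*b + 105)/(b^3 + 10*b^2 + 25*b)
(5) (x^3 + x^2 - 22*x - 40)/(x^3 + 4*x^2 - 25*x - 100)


(1) = (2*d - 4)/(2*d + 3)
(2) = (4*l^2 - 20*l - 24)/(4*l^2 - 7*l - 15)
(3) = (2*k + w)/(4*k + w)
(4) = (b^2 + 10*b + 21)/(b^2 + 5*b)
(5) = (x + 2)/(x + 5)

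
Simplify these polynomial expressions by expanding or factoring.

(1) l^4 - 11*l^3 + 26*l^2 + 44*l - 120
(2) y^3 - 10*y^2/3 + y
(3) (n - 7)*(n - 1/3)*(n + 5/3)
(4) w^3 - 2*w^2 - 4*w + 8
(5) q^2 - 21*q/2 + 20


(1) = (l - 6)*(l - 5)*(l - 2)*(l + 2)
(2) = y*(y - 3)*(y - 1/3)
(3) = n^3 - 17*n^2/3 - 89*n/9 + 35/9
(4) = (w - 2)^2*(w + 2)
(5) = (q - 8)*(q - 5/2)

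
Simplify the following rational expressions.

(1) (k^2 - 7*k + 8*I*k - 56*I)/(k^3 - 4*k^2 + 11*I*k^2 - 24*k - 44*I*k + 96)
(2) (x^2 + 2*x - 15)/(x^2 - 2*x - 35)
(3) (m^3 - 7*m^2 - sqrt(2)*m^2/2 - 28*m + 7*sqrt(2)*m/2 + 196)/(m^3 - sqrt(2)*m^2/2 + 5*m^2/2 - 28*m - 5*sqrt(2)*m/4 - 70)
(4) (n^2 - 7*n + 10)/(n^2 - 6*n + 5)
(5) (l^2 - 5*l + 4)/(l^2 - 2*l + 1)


(1) = (k - 7)/(k^2 + k*(-4 + 3*I) - 12*I)
(2) = (x - 3)/(x - 7)
(3) = (8*m - 56)/(8*m + 20)
(4) = (n - 2)/(n - 1)
(5) = (l - 4)/(l - 1)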